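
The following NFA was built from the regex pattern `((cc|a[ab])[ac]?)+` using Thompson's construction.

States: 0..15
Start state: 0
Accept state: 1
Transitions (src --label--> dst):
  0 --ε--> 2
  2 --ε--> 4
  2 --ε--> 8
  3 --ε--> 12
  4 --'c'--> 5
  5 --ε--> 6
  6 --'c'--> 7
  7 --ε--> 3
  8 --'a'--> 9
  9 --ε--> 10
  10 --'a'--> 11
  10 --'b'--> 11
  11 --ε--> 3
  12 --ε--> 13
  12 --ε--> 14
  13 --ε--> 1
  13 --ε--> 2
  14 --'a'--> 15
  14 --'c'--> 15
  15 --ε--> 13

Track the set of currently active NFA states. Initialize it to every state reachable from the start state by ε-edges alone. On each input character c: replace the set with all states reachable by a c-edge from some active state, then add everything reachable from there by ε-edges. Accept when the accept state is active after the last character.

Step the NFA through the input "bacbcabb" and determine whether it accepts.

S₀ = ε-closure({0}) = {0,2,4,8}
'b' @ 1: {}  — dead — no transitions
rest 'acbcabb' ignored (set empty)
end set {} — state 1 not in

Answer: REJECT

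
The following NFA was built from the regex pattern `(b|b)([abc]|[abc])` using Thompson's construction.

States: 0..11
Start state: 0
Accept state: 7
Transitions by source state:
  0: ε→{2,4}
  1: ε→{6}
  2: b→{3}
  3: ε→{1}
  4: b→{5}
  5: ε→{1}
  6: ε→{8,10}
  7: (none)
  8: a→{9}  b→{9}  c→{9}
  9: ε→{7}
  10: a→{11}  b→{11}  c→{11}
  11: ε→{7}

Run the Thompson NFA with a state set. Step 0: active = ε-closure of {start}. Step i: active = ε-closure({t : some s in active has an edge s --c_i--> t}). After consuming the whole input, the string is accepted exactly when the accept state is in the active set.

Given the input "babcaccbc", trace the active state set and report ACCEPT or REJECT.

initial (ε-close {0}): {0,2,4}
'b' @ 1: {1,3,5,6,8,10}
'a' @ 2: {7,9,11}  [accepting]
'b' @ 3: {}  — state set empty
rest 'caccbc' ignored (set empty)
final: {}; accept 7 not in set

Answer: REJECT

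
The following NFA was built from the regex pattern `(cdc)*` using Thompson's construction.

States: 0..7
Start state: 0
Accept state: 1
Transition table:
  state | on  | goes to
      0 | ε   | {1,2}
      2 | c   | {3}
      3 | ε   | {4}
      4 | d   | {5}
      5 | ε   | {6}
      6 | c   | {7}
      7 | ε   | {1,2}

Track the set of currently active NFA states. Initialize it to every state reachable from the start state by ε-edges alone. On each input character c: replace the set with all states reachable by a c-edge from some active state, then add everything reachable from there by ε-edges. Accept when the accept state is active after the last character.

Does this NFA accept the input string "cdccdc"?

S₀ = ε-closure({0}) = {0,1,2}
'c' @ 1: {3,4}
'd' @ 2: {5,6}
'c' @ 3: {1,2,7}  (accept∈set)
'c' @ 4: {3,4}
'd' @ 5: {5,6}
'c' @ 6: {1,2,7}  (accept∈set)
final: {1,2,7}; accept 1 in set

Answer: ACCEPT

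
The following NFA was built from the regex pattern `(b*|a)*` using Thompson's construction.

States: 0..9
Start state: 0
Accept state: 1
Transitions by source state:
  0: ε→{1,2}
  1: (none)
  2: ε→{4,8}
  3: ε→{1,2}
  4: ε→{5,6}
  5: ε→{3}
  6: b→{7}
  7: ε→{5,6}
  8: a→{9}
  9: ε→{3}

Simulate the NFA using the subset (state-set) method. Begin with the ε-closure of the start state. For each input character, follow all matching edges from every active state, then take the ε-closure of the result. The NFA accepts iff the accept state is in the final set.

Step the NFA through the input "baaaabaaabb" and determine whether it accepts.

start: ε-closure({0}) = {0,1,2,3,4,5,6,8}
'b' @ 1: {1,2,3,4,5,6,7,8}  [accepting]
'a' @ 2: {1,2,3,4,5,6,8,9}  [accepting]
'a' @ 3: {1,2,3,4,5,6,8,9}  [accepting]
'a' @ 4: {1,2,3,4,5,6,8,9}  [accepting]
'a' @ 5: {1,2,3,4,5,6,8,9}  [accepting]
'b' @ 6: {1,2,3,4,5,6,7,8}  [accepting]
'a' @ 7: {1,2,3,4,5,6,8,9}  [accepting]
'a' @ 8: {1,2,3,4,5,6,8,9}  [accepting]
'a' @ 9: {1,2,3,4,5,6,8,9}  [accepting]
'b' @ 10: {1,2,3,4,5,6,7,8}  [accepting]
'b' @ 11: {1,2,3,4,5,6,7,8}  [accepting]
end set {1,2,3,4,5,6,7,8} — state 1 in

Answer: ACCEPT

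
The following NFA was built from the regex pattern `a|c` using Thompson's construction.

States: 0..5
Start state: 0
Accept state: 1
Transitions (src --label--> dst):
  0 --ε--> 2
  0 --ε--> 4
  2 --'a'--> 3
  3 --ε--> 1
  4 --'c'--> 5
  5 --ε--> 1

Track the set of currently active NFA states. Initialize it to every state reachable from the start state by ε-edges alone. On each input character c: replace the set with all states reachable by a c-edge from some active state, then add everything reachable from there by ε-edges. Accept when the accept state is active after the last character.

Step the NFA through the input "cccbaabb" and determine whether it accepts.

S₀ = ε-closure({0}) = {0,2,4}
'c' @ 1: {1,5}  [accepting]
'c' @ 2: {}  — no active states
rest 'cbaabb' ignored (set empty)
after full input: {}  (accept=1 not in)

Answer: REJECT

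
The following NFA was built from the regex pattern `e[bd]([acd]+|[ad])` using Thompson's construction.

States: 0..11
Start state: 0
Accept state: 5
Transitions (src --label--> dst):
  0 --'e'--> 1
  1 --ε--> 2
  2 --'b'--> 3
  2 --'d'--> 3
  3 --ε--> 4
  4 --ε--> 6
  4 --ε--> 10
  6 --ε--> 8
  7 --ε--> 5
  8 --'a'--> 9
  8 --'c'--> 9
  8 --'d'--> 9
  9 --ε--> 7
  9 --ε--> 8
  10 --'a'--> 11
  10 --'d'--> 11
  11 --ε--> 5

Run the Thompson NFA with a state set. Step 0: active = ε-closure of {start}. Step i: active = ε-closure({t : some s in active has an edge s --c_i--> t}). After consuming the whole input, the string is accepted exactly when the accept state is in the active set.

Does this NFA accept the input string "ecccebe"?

Answer: REJECT

Steps:
S₀ = ε-closure({0}) = {0}
'e' @ 1: {1,2}
'c' @ 2: {}  — dead — no transitions
rest 'ccebe' ignored (set empty)
after full input: {}  (accept=5 not in)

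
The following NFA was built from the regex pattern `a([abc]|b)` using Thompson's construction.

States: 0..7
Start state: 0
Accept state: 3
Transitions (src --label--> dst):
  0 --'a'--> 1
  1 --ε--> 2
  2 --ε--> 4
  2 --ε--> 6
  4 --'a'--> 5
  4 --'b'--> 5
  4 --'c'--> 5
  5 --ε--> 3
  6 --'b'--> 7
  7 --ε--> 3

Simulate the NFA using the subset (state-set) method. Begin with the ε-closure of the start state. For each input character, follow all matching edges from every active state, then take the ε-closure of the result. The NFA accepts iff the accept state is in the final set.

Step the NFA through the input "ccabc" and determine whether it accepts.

Answer: REJECT

Derivation:
S₀ = ε-closure({0}) = {0}
'c' @ 1: {}  — state set empty
rest 'cabc' ignored (set empty)
end set {} — state 3 not in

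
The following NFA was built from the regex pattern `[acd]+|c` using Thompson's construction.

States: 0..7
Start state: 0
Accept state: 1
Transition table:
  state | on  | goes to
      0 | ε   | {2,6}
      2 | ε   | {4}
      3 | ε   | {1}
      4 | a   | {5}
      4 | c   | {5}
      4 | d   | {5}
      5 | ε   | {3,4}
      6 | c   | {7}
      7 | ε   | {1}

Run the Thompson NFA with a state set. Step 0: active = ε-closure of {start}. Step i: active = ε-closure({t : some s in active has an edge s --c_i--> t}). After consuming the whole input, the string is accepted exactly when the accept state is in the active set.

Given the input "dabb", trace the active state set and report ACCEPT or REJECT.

Answer: REJECT

Trace:
S₀ = ε-closure({0}) = {0,2,4,6}
'd' @ 1: {1,3,4,5}  ✓accept
'a' @ 2: {1,3,4,5}  ✓accept
'b' @ 3: {}  — state set empty
rest 'b' ignored (set empty)
final: {}; accept 1 not in set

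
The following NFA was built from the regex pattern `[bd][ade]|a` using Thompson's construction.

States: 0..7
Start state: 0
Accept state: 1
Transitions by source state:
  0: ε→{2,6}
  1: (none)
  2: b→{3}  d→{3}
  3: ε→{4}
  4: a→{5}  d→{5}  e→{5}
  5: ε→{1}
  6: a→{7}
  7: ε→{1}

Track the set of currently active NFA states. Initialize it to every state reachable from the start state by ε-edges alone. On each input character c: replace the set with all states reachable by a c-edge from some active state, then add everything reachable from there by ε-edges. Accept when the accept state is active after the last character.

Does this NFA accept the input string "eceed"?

S₀ = ε-closure({0}) = {0,2,6}
'e' @ 1: {}  — dead — no transitions
rest 'ceed' ignored (set empty)
after full input: {}  (accept=1 not in)

Answer: REJECT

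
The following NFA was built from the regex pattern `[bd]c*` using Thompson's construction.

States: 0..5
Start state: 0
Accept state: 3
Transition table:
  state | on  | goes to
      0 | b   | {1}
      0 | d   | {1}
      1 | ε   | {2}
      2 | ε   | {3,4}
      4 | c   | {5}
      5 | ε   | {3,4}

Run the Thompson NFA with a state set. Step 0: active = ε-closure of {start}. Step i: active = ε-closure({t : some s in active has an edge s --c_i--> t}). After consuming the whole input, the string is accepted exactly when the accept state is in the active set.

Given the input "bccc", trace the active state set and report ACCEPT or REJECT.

start: ε-closure({0}) = {0}
'b' @ 1: {1,2,3,4}  ✓accept
'c' @ 2: {3,4,5}  ✓accept
'c' @ 3: {3,4,5}  ✓accept
'c' @ 4: {3,4,5}  ✓accept
end set {3,4,5} — state 3 in

Answer: ACCEPT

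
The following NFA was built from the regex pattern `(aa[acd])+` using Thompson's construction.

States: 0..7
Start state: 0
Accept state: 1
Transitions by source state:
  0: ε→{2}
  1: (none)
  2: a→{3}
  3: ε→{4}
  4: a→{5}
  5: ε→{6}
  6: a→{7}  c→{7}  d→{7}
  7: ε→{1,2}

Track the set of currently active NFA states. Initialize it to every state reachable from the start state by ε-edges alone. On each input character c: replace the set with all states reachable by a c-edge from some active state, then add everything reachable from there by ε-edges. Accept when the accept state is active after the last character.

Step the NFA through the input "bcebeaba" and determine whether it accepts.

Answer: REJECT

Trace:
start: ε-closure({0}) = {0,2}
'b' @ 1: {}  — dead — no transitions
rest 'cebeaba' ignored (set empty)
final: {}; accept 1 not in set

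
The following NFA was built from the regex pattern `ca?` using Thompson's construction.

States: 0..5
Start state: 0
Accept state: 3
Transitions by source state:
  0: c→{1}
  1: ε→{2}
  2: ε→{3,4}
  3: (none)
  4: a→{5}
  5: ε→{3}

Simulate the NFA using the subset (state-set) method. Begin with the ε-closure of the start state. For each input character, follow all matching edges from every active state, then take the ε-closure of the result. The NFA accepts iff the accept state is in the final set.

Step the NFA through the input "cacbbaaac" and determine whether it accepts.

start: ε-closure({0}) = {0}
'c' @ 1: {1,2,3,4}  (accept∈set)
'a' @ 2: {3,5}  (accept∈set)
'c' @ 3: {}  — state set empty
rest 'bbaaac' ignored (set empty)
after full input: {}  (accept=3 not in)

Answer: REJECT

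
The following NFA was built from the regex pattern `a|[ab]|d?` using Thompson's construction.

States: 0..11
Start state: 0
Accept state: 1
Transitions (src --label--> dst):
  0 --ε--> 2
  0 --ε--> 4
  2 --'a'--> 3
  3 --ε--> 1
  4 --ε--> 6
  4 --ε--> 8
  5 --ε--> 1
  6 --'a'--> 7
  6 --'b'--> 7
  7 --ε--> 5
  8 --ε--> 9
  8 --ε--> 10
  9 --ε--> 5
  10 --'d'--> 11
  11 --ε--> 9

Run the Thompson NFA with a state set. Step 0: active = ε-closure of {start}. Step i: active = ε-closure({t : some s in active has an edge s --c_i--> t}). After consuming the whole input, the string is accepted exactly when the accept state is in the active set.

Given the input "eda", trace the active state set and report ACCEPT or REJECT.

start: ε-closure({0}) = {0,1,2,4,5,6,8,9,10}
'e' @ 1: {}  — no active states
rest 'da' ignored (set empty)
after full input: {}  (accept=1 not in)

Answer: REJECT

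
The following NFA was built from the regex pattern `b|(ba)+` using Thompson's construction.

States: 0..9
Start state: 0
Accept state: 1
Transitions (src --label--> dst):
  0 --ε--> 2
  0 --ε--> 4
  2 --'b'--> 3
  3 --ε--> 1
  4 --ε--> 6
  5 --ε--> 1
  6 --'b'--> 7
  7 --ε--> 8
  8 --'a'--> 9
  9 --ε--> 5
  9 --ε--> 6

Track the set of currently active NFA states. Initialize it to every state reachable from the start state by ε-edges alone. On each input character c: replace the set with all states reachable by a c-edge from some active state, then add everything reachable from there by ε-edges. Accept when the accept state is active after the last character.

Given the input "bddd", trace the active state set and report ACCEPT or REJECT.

Answer: REJECT

Trace:
start: ε-closure({0}) = {0,2,4,6}
'b' @ 1: {1,3,7,8}  [accepting]
'd' @ 2: {}  — no active states
rest 'dd' ignored (set empty)
end set {} — state 1 not in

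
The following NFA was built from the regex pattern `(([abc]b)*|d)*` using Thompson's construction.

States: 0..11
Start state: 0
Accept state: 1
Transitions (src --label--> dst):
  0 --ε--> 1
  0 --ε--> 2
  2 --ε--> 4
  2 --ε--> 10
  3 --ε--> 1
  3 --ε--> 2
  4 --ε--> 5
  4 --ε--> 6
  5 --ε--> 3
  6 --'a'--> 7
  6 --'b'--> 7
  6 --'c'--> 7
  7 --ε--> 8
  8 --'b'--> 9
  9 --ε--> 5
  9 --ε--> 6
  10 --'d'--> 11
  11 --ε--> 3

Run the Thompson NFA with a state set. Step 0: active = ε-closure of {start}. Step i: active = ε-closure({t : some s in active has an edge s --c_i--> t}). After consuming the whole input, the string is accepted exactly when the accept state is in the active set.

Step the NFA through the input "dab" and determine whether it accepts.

Answer: ACCEPT

Steps:
initial (ε-close {0}): {0,1,2,3,4,5,6,10}
'd' @ 1: {1,2,3,4,5,6,10,11}  (accept∈set)
'a' @ 2: {7,8}
'b' @ 3: {1,2,3,4,5,6,9,10}  (accept∈set)
after full input: {1,2,3,4,5,6,9,10}  (accept=1 in)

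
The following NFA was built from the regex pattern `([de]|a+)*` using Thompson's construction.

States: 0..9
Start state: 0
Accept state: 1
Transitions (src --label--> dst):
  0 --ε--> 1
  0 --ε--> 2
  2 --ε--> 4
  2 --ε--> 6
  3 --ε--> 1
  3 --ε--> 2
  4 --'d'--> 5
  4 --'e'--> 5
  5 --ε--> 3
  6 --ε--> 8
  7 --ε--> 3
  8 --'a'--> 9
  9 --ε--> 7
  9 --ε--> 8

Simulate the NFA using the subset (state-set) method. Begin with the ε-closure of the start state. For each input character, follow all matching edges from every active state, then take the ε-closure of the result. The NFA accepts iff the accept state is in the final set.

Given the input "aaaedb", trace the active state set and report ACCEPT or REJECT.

start: ε-closure({0}) = {0,1,2,4,6,8}
'a' @ 1: {1,2,3,4,6,7,8,9}  ✓accept
'a' @ 2: {1,2,3,4,6,7,8,9}  ✓accept
'a' @ 3: {1,2,3,4,6,7,8,9}  ✓accept
'e' @ 4: {1,2,3,4,5,6,8}  ✓accept
'd' @ 5: {1,2,3,4,5,6,8}  ✓accept
'b' @ 6: {}  — dead — no transitions
after full input: {}  (accept=1 not in)

Answer: REJECT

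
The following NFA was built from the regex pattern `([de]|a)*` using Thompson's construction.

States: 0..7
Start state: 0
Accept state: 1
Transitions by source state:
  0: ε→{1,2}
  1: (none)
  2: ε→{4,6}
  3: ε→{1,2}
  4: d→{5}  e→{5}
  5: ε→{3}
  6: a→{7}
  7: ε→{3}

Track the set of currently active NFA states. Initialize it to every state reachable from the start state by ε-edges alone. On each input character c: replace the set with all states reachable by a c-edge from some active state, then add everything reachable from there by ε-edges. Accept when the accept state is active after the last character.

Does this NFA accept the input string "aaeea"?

S₀ = ε-closure({0}) = {0,1,2,4,6}
'a' @ 1: {1,2,3,4,6,7}  ✓accept
'a' @ 2: {1,2,3,4,6,7}  ✓accept
'e' @ 3: {1,2,3,4,5,6}  ✓accept
'e' @ 4: {1,2,3,4,5,6}  ✓accept
'a' @ 5: {1,2,3,4,6,7}  ✓accept
final: {1,2,3,4,6,7}; accept 1 in set

Answer: ACCEPT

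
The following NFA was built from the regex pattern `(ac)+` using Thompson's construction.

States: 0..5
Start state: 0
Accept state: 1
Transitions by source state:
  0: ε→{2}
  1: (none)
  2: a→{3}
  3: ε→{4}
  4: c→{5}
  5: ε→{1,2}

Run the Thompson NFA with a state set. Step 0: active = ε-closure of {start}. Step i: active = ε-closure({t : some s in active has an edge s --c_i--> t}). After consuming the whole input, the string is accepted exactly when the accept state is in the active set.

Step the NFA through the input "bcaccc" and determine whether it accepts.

Answer: REJECT

Derivation:
initial (ε-close {0}): {0,2}
'b' @ 1: {}  — dead — no transitions
rest 'caccc' ignored (set empty)
after full input: {}  (accept=1 not in)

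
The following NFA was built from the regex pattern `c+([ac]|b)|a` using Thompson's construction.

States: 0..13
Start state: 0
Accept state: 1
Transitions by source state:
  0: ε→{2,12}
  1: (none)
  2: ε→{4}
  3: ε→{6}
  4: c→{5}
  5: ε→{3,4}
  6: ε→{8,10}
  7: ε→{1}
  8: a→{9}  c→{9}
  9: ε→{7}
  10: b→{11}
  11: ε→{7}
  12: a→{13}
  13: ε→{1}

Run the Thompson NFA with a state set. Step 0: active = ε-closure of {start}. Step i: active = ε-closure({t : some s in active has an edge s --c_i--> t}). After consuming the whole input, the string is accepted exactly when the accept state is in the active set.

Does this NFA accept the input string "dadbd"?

Answer: REJECT

Trace:
S₀ = ε-closure({0}) = {0,2,4,12}
'd' @ 1: {}  — dead — no transitions
rest 'adbd' ignored (set empty)
final: {}; accept 1 not in set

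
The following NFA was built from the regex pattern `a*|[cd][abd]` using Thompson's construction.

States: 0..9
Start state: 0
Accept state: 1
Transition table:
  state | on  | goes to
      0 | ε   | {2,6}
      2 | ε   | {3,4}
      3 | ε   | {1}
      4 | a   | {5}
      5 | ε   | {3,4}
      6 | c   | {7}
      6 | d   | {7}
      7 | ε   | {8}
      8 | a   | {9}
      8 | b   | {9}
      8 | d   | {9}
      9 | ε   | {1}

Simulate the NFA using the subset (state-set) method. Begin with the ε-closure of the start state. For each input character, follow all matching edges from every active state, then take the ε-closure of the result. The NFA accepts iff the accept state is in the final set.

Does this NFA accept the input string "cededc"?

start: ε-closure({0}) = {0,1,2,3,4,6}
'c' @ 1: {7,8}
'e' @ 2: {}  — state set empty
rest 'dedc' ignored (set empty)
final: {}; accept 1 not in set

Answer: REJECT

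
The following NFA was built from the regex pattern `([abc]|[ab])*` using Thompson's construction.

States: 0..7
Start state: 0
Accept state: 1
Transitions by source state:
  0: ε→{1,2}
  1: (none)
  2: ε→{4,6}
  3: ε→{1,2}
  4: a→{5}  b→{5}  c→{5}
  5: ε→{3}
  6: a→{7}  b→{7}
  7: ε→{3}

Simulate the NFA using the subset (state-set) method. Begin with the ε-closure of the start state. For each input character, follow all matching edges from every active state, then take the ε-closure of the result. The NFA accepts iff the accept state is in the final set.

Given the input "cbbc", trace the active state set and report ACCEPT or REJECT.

Answer: ACCEPT

Trace:
start: ε-closure({0}) = {0,1,2,4,6}
'c' @ 1: {1,2,3,4,5,6}  ✓accept
'b' @ 2: {1,2,3,4,5,6,7}  ✓accept
'b' @ 3: {1,2,3,4,5,6,7}  ✓accept
'c' @ 4: {1,2,3,4,5,6}  ✓accept
after full input: {1,2,3,4,5,6}  (accept=1 in)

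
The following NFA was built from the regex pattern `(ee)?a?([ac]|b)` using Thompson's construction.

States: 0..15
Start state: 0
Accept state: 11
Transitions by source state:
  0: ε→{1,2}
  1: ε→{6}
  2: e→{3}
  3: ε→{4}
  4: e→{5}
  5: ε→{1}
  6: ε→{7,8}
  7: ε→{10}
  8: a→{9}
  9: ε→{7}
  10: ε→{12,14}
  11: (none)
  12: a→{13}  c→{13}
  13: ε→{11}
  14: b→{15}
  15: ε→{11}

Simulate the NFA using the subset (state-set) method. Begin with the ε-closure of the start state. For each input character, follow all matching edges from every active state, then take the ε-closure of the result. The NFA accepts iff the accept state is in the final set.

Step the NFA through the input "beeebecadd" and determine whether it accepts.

Answer: REJECT

Derivation:
S₀ = ε-closure({0}) = {0,1,2,6,7,8,10,12,14}
'b' @ 1: {11,15}  (accept∈set)
'e' @ 2: {}  — dead — no transitions
rest 'eebecadd' ignored (set empty)
final: {}; accept 11 not in set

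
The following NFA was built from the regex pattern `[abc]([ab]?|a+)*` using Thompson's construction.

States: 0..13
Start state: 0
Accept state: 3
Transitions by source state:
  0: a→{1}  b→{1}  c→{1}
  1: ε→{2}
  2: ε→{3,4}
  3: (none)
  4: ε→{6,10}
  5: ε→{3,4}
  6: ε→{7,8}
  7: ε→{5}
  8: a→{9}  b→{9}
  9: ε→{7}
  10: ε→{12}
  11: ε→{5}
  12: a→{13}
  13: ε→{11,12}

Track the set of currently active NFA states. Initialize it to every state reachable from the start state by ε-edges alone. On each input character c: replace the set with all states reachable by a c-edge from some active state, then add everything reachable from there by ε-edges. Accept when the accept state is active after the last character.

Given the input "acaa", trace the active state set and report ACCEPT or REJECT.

start: ε-closure({0}) = {0}
'a' @ 1: {1,2,3,4,5,6,7,8,10,12}  (accept∈set)
'c' @ 2: {}  — state set empty
rest 'aa' ignored (set empty)
final: {}; accept 3 not in set

Answer: REJECT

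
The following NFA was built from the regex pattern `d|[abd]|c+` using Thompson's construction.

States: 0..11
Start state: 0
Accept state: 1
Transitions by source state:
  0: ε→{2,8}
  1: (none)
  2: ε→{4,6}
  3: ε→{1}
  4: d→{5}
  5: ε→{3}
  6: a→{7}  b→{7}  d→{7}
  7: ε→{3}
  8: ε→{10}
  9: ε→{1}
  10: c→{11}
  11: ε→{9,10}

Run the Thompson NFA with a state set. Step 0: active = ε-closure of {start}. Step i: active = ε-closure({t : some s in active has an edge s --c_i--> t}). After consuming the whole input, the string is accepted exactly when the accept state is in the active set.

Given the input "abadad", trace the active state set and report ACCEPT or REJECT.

Answer: REJECT

Trace:
start: ε-closure({0}) = {0,2,4,6,8,10}
'a' @ 1: {1,3,7}  ✓accept
'b' @ 2: {}  — state set empty
rest 'adad' ignored (set empty)
final: {}; accept 1 not in set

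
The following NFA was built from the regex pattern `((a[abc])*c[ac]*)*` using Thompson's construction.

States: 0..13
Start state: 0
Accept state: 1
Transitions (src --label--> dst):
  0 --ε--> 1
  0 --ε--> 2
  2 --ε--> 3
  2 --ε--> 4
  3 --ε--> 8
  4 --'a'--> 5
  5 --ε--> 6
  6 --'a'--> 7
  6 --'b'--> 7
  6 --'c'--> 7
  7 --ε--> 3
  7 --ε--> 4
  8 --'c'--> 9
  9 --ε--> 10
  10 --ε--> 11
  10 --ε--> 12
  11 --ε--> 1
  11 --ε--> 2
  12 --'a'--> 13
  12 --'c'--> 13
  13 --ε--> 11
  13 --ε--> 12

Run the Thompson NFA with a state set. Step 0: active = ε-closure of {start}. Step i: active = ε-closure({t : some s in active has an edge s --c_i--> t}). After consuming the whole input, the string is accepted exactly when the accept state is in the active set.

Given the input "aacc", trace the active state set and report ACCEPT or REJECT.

start: ε-closure({0}) = {0,1,2,3,4,8}
'a' @ 1: {5,6}
'a' @ 2: {3,4,7,8}
'c' @ 3: {1,2,3,4,8,9,10,11,12}  ✓accept
'c' @ 4: {1,2,3,4,8,9,10,11,12,13}  ✓accept
final: {1,2,3,4,8,9,10,11,12,13}; accept 1 in set

Answer: ACCEPT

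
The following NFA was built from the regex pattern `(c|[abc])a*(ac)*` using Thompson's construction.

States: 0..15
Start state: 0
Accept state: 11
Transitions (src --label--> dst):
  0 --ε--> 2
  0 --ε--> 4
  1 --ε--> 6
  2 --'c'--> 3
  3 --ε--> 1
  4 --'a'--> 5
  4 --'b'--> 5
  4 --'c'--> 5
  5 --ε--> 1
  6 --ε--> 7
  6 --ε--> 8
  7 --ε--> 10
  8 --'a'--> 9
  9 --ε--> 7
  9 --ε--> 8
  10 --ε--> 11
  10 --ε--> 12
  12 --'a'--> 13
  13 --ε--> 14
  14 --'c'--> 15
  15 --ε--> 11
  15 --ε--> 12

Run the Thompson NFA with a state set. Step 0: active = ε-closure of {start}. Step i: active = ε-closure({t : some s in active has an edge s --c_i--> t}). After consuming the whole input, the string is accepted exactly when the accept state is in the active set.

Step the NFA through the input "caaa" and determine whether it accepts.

start: ε-closure({0}) = {0,2,4}
'c' @ 1: {1,3,5,6,7,8,10,11,12}  ✓accept
'a' @ 2: {7,8,9,10,11,12,13,14}  ✓accept
'a' @ 3: {7,8,9,10,11,12,13,14}  ✓accept
'a' @ 4: {7,8,9,10,11,12,13,14}  ✓accept
after full input: {7,8,9,10,11,12,13,14}  (accept=11 in)

Answer: ACCEPT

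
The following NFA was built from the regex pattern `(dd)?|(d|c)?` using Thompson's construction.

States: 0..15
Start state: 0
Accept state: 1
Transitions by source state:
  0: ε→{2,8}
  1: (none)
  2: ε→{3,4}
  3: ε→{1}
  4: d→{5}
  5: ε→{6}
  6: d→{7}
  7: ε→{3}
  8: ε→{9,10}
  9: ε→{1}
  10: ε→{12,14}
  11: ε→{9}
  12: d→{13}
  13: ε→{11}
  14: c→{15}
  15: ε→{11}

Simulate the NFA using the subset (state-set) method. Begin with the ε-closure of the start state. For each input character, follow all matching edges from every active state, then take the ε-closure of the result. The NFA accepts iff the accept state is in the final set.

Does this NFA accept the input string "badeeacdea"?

Answer: REJECT

Steps:
initial (ε-close {0}): {0,1,2,3,4,8,9,10,12,14}
'b' @ 1: {}  — no active states
rest 'adeeacdea' ignored (set empty)
end set {} — state 1 not in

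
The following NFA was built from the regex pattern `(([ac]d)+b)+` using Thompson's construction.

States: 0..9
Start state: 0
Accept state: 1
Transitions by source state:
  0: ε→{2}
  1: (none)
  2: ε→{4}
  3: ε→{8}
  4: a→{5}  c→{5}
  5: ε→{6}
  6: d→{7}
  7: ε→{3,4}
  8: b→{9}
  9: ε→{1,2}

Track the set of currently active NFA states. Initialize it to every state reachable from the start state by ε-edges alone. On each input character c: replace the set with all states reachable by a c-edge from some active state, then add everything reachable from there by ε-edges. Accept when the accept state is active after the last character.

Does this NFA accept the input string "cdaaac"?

start: ε-closure({0}) = {0,2,4}
'c' @ 1: {5,6}
'd' @ 2: {3,4,7,8}
'a' @ 3: {5,6}
'a' @ 4: {}  — state set empty
rest 'ac' ignored (set empty)
final: {}; accept 1 not in set

Answer: REJECT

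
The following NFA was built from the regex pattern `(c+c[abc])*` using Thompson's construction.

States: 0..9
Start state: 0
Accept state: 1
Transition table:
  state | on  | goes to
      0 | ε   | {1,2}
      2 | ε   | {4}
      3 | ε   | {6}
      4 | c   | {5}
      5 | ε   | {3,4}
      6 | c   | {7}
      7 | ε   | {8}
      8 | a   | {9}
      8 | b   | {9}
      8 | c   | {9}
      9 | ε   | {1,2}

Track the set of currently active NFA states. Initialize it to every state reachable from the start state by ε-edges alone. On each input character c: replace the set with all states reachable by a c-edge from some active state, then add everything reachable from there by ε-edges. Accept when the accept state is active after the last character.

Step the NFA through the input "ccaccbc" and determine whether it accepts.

Answer: REJECT

Steps:
S₀ = ε-closure({0}) = {0,1,2,4}
'c' @ 1: {3,4,5,6}
'c' @ 2: {3,4,5,6,7,8}
'a' @ 3: {1,2,4,9}  [accepting]
'c' @ 4: {3,4,5,6}
'c' @ 5: {3,4,5,6,7,8}
'b' @ 6: {1,2,4,9}  [accepting]
'c' @ 7: {3,4,5,6}
end set {3,4,5,6} — state 1 not in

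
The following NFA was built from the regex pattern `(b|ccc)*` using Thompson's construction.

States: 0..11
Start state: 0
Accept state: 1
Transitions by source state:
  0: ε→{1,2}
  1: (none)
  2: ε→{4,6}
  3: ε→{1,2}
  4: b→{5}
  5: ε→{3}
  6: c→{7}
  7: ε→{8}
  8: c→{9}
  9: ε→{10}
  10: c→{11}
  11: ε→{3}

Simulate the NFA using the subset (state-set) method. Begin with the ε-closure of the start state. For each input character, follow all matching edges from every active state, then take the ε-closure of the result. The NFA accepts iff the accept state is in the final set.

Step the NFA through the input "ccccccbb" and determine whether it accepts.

Answer: ACCEPT

Derivation:
start: ε-closure({0}) = {0,1,2,4,6}
'c' @ 1: {7,8}
'c' @ 2: {9,10}
'c' @ 3: {1,2,3,4,6,11}  [accepting]
'c' @ 4: {7,8}
'c' @ 5: {9,10}
'c' @ 6: {1,2,3,4,6,11}  [accepting]
'b' @ 7: {1,2,3,4,5,6}  [accepting]
'b' @ 8: {1,2,3,4,5,6}  [accepting]
end set {1,2,3,4,5,6} — state 1 in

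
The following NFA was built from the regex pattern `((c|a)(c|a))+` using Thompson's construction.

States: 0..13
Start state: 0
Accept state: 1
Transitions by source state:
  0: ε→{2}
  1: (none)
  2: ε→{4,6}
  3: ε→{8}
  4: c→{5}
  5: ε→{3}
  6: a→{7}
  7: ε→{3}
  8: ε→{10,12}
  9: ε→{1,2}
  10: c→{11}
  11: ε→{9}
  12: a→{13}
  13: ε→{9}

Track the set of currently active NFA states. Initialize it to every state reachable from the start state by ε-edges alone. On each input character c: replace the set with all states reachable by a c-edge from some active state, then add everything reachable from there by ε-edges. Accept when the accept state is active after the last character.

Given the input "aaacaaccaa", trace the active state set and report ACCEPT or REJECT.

Answer: ACCEPT

Trace:
S₀ = ε-closure({0}) = {0,2,4,6}
'a' @ 1: {3,7,8,10,12}
'a' @ 2: {1,2,4,6,9,13}  (accept∈set)
'a' @ 3: {3,7,8,10,12}
'c' @ 4: {1,2,4,6,9,11}  (accept∈set)
'a' @ 5: {3,7,8,10,12}
'a' @ 6: {1,2,4,6,9,13}  (accept∈set)
'c' @ 7: {3,5,8,10,12}
'c' @ 8: {1,2,4,6,9,11}  (accept∈set)
'a' @ 9: {3,7,8,10,12}
'a' @ 10: {1,2,4,6,9,13}  (accept∈set)
after full input: {1,2,4,6,9,13}  (accept=1 in)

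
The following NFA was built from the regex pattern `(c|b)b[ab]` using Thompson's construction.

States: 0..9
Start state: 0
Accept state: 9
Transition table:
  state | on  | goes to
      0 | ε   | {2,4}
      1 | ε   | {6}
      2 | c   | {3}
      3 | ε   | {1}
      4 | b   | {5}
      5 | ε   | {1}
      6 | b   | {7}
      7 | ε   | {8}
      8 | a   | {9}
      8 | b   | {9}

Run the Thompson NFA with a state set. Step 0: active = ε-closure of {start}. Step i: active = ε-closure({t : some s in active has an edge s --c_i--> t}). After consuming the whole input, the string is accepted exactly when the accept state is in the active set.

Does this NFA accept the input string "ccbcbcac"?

S₀ = ε-closure({0}) = {0,2,4}
'c' @ 1: {1,3,6}
'c' @ 2: {}  — no active states
rest 'bcbcac' ignored (set empty)
final: {}; accept 9 not in set

Answer: REJECT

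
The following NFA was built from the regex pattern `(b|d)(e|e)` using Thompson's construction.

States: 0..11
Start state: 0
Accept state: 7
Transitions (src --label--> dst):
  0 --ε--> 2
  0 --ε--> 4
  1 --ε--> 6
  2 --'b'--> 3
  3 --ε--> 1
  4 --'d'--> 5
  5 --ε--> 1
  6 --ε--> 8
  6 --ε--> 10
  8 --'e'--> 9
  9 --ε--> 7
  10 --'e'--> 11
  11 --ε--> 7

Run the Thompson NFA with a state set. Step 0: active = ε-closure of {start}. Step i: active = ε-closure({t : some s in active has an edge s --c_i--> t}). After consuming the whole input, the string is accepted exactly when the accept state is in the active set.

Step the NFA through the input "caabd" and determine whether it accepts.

Answer: REJECT

Derivation:
start: ε-closure({0}) = {0,2,4}
'c' @ 1: {}  — no active states
rest 'aabd' ignored (set empty)
end set {} — state 7 not in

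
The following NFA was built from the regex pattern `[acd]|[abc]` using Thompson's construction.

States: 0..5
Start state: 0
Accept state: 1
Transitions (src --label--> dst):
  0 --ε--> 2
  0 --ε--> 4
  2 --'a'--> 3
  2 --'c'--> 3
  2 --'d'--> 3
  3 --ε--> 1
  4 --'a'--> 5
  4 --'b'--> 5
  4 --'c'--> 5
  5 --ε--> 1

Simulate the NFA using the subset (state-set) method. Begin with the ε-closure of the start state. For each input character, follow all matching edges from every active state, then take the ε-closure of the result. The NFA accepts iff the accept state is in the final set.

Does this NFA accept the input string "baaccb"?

Answer: REJECT

Derivation:
initial (ε-close {0}): {0,2,4}
'b' @ 1: {1,5}  (accept∈set)
'a' @ 2: {}  — dead — no transitions
rest 'accb' ignored (set empty)
final: {}; accept 1 not in set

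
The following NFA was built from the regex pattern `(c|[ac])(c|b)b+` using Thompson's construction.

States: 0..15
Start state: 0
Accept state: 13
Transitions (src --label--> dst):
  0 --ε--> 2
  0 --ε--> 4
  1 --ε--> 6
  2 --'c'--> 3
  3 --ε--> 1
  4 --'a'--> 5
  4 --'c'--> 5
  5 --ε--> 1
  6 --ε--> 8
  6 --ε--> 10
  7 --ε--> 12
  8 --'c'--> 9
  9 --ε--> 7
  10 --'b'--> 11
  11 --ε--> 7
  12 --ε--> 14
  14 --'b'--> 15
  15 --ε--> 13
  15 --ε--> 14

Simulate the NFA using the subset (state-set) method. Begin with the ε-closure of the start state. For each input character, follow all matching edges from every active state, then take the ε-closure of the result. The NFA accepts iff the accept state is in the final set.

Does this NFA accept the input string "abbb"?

S₀ = ε-closure({0}) = {0,2,4}
'a' @ 1: {1,5,6,8,10}
'b' @ 2: {7,11,12,14}
'b' @ 3: {13,14,15}  (accept∈set)
'b' @ 4: {13,14,15}  (accept∈set)
after full input: {13,14,15}  (accept=13 in)

Answer: ACCEPT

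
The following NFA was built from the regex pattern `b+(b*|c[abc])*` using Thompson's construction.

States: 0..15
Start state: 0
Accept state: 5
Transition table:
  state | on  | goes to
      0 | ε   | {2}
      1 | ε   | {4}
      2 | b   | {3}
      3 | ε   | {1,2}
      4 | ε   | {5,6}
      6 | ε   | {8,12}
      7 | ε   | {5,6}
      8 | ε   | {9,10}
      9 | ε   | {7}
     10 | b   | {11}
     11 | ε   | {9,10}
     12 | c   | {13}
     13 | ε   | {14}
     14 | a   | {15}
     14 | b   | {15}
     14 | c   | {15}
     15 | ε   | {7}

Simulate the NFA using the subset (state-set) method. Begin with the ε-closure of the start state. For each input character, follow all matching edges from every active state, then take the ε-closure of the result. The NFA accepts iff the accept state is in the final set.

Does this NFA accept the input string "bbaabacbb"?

initial (ε-close {0}): {0,2}
'b' @ 1: {1,2,3,4,5,6,7,8,9,10,12}  (accept∈set)
'b' @ 2: {1,2,3,4,5,6,7,8,9,10,11,12}  (accept∈set)
'a' @ 3: {}  — state set empty
rest 'abacbb' ignored (set empty)
final: {}; accept 5 not in set

Answer: REJECT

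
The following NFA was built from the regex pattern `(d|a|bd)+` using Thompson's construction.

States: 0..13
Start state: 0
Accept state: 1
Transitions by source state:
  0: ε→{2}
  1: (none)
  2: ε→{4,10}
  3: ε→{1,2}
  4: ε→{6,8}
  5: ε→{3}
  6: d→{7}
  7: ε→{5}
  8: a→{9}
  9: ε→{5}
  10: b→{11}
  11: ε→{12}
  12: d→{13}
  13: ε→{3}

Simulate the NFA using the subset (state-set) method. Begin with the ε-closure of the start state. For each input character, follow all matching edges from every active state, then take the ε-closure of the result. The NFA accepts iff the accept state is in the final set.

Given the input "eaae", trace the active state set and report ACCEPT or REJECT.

start: ε-closure({0}) = {0,2,4,6,8,10}
'e' @ 1: {}  — dead — no transitions
rest 'aae' ignored (set empty)
end set {} — state 1 not in

Answer: REJECT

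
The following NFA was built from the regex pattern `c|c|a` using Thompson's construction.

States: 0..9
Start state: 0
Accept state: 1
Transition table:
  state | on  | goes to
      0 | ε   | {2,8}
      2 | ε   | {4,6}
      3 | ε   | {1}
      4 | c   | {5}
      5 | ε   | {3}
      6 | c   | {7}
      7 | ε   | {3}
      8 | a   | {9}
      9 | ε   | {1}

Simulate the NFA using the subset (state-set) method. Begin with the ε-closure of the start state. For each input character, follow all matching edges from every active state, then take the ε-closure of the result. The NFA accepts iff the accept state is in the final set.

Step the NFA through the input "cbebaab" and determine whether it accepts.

start: ε-closure({0}) = {0,2,4,6,8}
'c' @ 1: {1,3,5,7}  ✓accept
'b' @ 2: {}  — state set empty
rest 'ebaab' ignored (set empty)
end set {} — state 1 not in

Answer: REJECT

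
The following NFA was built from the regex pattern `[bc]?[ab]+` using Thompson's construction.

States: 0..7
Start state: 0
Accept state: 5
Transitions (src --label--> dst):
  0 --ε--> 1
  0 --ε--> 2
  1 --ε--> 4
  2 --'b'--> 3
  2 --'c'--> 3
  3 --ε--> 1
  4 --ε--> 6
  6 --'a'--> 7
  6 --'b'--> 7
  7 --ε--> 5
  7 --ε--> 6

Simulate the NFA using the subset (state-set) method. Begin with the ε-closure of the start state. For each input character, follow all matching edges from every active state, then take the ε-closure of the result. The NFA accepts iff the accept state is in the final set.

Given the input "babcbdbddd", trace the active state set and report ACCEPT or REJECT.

S₀ = ε-closure({0}) = {0,1,2,4,6}
'b' @ 1: {1,3,4,5,6,7}  (accept∈set)
'a' @ 2: {5,6,7}  (accept∈set)
'b' @ 3: {5,6,7}  (accept∈set)
'c' @ 4: {}  — state set empty
rest 'bdbddd' ignored (set empty)
after full input: {}  (accept=5 not in)

Answer: REJECT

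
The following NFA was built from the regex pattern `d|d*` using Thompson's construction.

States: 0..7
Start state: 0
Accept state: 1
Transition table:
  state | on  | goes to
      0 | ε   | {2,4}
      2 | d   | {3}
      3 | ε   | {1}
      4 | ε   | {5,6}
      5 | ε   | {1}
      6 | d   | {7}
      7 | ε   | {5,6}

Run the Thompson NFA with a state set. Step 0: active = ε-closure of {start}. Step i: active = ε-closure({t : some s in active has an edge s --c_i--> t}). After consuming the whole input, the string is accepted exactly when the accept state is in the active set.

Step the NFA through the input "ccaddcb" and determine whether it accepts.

Answer: REJECT

Steps:
initial (ε-close {0}): {0,1,2,4,5,6}
'c' @ 1: {}  — no active states
rest 'caddcb' ignored (set empty)
final: {}; accept 1 not in set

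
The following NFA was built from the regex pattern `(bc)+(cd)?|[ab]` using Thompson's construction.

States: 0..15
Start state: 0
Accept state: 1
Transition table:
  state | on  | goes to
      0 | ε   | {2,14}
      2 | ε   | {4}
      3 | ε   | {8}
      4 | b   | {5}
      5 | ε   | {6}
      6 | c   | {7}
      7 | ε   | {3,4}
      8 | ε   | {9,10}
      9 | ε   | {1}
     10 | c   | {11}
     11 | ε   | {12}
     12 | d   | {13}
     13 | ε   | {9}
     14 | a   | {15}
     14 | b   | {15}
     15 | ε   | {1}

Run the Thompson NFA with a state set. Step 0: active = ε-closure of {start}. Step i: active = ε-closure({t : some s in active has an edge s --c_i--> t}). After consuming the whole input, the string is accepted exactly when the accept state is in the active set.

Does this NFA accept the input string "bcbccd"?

start: ε-closure({0}) = {0,2,4,14}
'b' @ 1: {1,5,6,15}  [accepting]
'c' @ 2: {1,3,4,7,8,9,10}  [accepting]
'b' @ 3: {5,6}
'c' @ 4: {1,3,4,7,8,9,10}  [accepting]
'c' @ 5: {11,12}
'd' @ 6: {1,9,13}  [accepting]
after full input: {1,9,13}  (accept=1 in)

Answer: ACCEPT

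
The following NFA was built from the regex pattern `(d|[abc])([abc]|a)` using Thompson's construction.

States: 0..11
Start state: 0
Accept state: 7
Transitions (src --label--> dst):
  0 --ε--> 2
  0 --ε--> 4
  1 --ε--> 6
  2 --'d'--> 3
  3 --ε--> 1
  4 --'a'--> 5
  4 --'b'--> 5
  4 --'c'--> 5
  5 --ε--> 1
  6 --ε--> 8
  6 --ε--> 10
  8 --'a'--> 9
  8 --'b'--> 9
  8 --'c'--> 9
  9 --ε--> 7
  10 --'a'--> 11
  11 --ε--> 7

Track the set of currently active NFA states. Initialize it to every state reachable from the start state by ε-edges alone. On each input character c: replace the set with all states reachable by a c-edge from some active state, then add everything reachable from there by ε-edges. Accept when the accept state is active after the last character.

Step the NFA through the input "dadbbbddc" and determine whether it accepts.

initial (ε-close {0}): {0,2,4}
'd' @ 1: {1,3,6,8,10}
'a' @ 2: {7,9,11}  [accepting]
'd' @ 3: {}  — state set empty
rest 'bbbddc' ignored (set empty)
end set {} — state 7 not in

Answer: REJECT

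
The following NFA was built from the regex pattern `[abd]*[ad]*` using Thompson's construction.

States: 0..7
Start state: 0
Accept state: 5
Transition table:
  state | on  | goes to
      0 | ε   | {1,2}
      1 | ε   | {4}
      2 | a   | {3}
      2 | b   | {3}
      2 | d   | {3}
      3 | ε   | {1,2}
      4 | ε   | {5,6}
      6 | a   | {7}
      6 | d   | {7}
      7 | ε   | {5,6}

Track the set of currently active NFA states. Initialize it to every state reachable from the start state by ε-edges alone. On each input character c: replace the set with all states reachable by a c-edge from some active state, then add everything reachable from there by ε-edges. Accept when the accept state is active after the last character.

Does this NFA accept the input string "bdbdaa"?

Answer: ACCEPT

Trace:
start: ε-closure({0}) = {0,1,2,4,5,6}
'b' @ 1: {1,2,3,4,5,6}  ✓accept
'd' @ 2: {1,2,3,4,5,6,7}  ✓accept
'b' @ 3: {1,2,3,4,5,6}  ✓accept
'd' @ 4: {1,2,3,4,5,6,7}  ✓accept
'a' @ 5: {1,2,3,4,5,6,7}  ✓accept
'a' @ 6: {1,2,3,4,5,6,7}  ✓accept
after full input: {1,2,3,4,5,6,7}  (accept=5 in)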